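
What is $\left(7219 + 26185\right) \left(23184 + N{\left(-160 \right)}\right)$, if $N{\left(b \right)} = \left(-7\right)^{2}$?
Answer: $776075132$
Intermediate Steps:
$N{\left(b \right)} = 49$
$\left(7219 + 26185\right) \left(23184 + N{\left(-160 \right)}\right) = \left(7219 + 26185\right) \left(23184 + 49\right) = 33404 \cdot 23233 = 776075132$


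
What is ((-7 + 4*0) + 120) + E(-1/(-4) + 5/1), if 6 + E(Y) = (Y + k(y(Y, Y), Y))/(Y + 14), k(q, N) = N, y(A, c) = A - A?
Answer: 1183/11 ≈ 107.55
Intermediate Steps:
y(A, c) = 0
E(Y) = -6 + 2*Y/(14 + Y) (E(Y) = -6 + (Y + Y)/(Y + 14) = -6 + (2*Y)/(14 + Y) = -6 + 2*Y/(14 + Y))
((-7 + 4*0) + 120) + E(-1/(-4) + 5/1) = ((-7 + 4*0) + 120) + 4*(-21 - (-1/(-4) + 5/1))/(14 + (-1/(-4) + 5/1)) = ((-7 + 0) + 120) + 4*(-21 - (-1*(-1/4) + 5*1))/(14 + (-1*(-1/4) + 5*1)) = (-7 + 120) + 4*(-21 - (1/4 + 5))/(14 + (1/4 + 5)) = 113 + 4*(-21 - 1*21/4)/(14 + 21/4) = 113 + 4*(-21 - 21/4)/(77/4) = 113 + 4*(4/77)*(-105/4) = 113 - 60/11 = 1183/11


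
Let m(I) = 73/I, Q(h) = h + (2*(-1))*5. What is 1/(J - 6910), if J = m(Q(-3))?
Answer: -13/89903 ≈ -0.00014460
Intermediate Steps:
Q(h) = -10 + h (Q(h) = h - 2*5 = h - 10 = -10 + h)
J = -73/13 (J = 73/(-10 - 3) = 73/(-13) = 73*(-1/13) = -73/13 ≈ -5.6154)
1/(J - 6910) = 1/(-73/13 - 6910) = 1/(-89903/13) = -13/89903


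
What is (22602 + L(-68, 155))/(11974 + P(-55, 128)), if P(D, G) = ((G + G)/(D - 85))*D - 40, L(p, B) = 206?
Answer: 79828/42121 ≈ 1.8952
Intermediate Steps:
P(D, G) = -40 + 2*D*G/(-85 + D) (P(D, G) = ((2*G)/(-85 + D))*D - 40 = (2*G/(-85 + D))*D - 40 = 2*D*G/(-85 + D) - 40 = -40 + 2*D*G/(-85 + D))
(22602 + L(-68, 155))/(11974 + P(-55, 128)) = (22602 + 206)/(11974 + 2*(1700 - 20*(-55) - 55*128)/(-85 - 55)) = 22808/(11974 + 2*(1700 + 1100 - 7040)/(-140)) = 22808/(11974 + 2*(-1/140)*(-4240)) = 22808/(11974 + 424/7) = 22808/(84242/7) = 22808*(7/84242) = 79828/42121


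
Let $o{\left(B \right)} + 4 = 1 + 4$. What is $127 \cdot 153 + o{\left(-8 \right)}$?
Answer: $19432$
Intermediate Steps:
$o{\left(B \right)} = 1$ ($o{\left(B \right)} = -4 + \left(1 + 4\right) = -4 + 5 = 1$)
$127 \cdot 153 + o{\left(-8 \right)} = 127 \cdot 153 + 1 = 19431 + 1 = 19432$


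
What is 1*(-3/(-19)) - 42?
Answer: -795/19 ≈ -41.842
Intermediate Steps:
1*(-3/(-19)) - 42 = 1*(-3*(-1/19)) - 42 = 1*(3/19) - 42 = 3/19 - 42 = -795/19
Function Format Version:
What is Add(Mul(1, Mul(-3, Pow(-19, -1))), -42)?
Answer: Rational(-795, 19) ≈ -41.842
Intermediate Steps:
Add(Mul(1, Mul(-3, Pow(-19, -1))), -42) = Add(Mul(1, Mul(-3, Rational(-1, 19))), -42) = Add(Mul(1, Rational(3, 19)), -42) = Add(Rational(3, 19), -42) = Rational(-795, 19)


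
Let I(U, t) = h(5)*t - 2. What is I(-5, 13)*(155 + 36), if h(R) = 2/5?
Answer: 3056/5 ≈ 611.20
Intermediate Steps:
h(R) = ⅖ (h(R) = 2*(⅕) = ⅖)
I(U, t) = -2 + 2*t/5 (I(U, t) = 2*t/5 - 2 = -2 + 2*t/5)
I(-5, 13)*(155 + 36) = (-2 + (⅖)*13)*(155 + 36) = (-2 + 26/5)*191 = (16/5)*191 = 3056/5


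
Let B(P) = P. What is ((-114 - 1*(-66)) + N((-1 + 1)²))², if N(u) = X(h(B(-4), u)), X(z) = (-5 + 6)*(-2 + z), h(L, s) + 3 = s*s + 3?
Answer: 2500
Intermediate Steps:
h(L, s) = s² (h(L, s) = -3 + (s*s + 3) = -3 + (s² + 3) = -3 + (3 + s²) = s²)
X(z) = -2 + z (X(z) = 1*(-2 + z) = -2 + z)
N(u) = -2 + u²
((-114 - 1*(-66)) + N((-1 + 1)²))² = ((-114 - 1*(-66)) + (-2 + ((-1 + 1)²)²))² = ((-114 + 66) + (-2 + (0²)²))² = (-48 + (-2 + 0²))² = (-48 + (-2 + 0))² = (-48 - 2)² = (-50)² = 2500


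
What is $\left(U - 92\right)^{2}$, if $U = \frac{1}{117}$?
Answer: $\frac{115842169}{13689} \approx 8462.4$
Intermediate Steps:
$U = \frac{1}{117} \approx 0.008547$
$\left(U - 92\right)^{2} = \left(\frac{1}{117} - 92\right)^{2} = \left(- \frac{10763}{117}\right)^{2} = \frac{115842169}{13689}$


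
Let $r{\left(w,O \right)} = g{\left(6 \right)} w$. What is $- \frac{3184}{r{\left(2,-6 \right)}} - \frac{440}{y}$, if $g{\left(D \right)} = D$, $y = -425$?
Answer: $- \frac{67396}{255} \approx -264.3$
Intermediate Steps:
$r{\left(w,O \right)} = 6 w$
$- \frac{3184}{r{\left(2,-6 \right)}} - \frac{440}{y} = - \frac{3184}{6 \cdot 2} - \frac{440}{-425} = - \frac{3184}{12} - - \frac{88}{85} = \left(-3184\right) \frac{1}{12} + \frac{88}{85} = - \frac{796}{3} + \frac{88}{85} = - \frac{67396}{255}$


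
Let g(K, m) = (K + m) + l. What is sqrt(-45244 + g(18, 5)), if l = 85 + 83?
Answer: I*sqrt(45053) ≈ 212.26*I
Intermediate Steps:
l = 168
g(K, m) = 168 + K + m (g(K, m) = (K + m) + 168 = 168 + K + m)
sqrt(-45244 + g(18, 5)) = sqrt(-45244 + (168 + 18 + 5)) = sqrt(-45244 + 191) = sqrt(-45053) = I*sqrt(45053)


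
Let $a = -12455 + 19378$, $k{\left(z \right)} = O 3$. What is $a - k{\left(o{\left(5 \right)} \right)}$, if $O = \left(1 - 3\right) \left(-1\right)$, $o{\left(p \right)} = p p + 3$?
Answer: $6917$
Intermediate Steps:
$o{\left(p \right)} = 3 + p^{2}$ ($o{\left(p \right)} = p^{2} + 3 = 3 + p^{2}$)
$O = 2$ ($O = \left(-2\right) \left(-1\right) = 2$)
$k{\left(z \right)} = 6$ ($k{\left(z \right)} = 2 \cdot 3 = 6$)
$a = 6923$
$a - k{\left(o{\left(5 \right)} \right)} = 6923 - 6 = 6917$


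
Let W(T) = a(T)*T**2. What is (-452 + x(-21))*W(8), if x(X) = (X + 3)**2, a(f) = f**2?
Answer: -524288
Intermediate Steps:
W(T) = T**4 (W(T) = T**2*T**2 = T**4)
x(X) = (3 + X)**2
(-452 + x(-21))*W(8) = (-452 + (3 - 21)**2)*8**4 = (-452 + (-18)**2)*4096 = (-452 + 324)*4096 = -128*4096 = -524288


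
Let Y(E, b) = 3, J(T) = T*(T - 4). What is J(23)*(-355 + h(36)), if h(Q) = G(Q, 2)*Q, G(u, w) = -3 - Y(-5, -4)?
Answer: -249527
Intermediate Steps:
J(T) = T*(-4 + T)
G(u, w) = -6 (G(u, w) = -3 - 1*3 = -3 - 3 = -6)
h(Q) = -6*Q
J(23)*(-355 + h(36)) = (23*(-4 + 23))*(-355 - 6*36) = (23*19)*(-355 - 216) = 437*(-571) = -249527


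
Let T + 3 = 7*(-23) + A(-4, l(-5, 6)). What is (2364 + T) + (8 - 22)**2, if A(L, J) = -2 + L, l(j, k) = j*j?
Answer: 2390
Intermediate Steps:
l(j, k) = j**2
T = -170 (T = -3 + (7*(-23) + (-2 - 4)) = -3 + (-161 - 6) = -3 - 167 = -170)
(2364 + T) + (8 - 22)**2 = (2364 - 170) + (8 - 22)**2 = 2194 + (-14)**2 = 2194 + 196 = 2390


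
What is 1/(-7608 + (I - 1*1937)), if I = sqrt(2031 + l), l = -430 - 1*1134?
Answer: -9545/91106558 - sqrt(467)/91106558 ≈ -0.00010500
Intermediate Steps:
l = -1564 (l = -430 - 1134 = -1564)
I = sqrt(467) (I = sqrt(2031 - 1564) = sqrt(467) ≈ 21.610)
1/(-7608 + (I - 1*1937)) = 1/(-7608 + (sqrt(467) - 1*1937)) = 1/(-7608 + (sqrt(467) - 1937)) = 1/(-7608 + (-1937 + sqrt(467))) = 1/(-9545 + sqrt(467))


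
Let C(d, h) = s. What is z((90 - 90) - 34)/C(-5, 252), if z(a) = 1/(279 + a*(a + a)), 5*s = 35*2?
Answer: 1/36274 ≈ 2.7568e-5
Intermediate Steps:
s = 14 (s = (35*2)/5 = (⅕)*70 = 14)
C(d, h) = 14
z(a) = 1/(279 + 2*a²) (z(a) = 1/(279 + a*(2*a)) = 1/(279 + 2*a²))
z((90 - 90) - 34)/C(-5, 252) = 1/((279 + 2*((90 - 90) - 34)²)*14) = (1/14)/(279 + 2*(0 - 34)²) = (1/14)/(279 + 2*(-34)²) = (1/14)/(279 + 2*1156) = (1/14)/(279 + 2312) = (1/14)/2591 = (1/2591)*(1/14) = 1/36274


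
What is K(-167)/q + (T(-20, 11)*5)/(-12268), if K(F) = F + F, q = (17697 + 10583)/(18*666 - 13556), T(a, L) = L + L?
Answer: 57337393/3097670 ≈ 18.510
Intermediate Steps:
T(a, L) = 2*L
q = -505/28 (q = 28280/(11988 - 13556) = 28280/(-1568) = 28280*(-1/1568) = -505/28 ≈ -18.036)
K(F) = 2*F
K(-167)/q + (T(-20, 11)*5)/(-12268) = (2*(-167))/(-505/28) + ((2*11)*5)/(-12268) = -334*(-28/505) + (22*5)*(-1/12268) = 9352/505 + 110*(-1/12268) = 9352/505 - 55/6134 = 57337393/3097670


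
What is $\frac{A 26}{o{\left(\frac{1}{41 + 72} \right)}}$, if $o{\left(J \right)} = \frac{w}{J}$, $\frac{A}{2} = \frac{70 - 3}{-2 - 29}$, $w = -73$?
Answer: $\frac{3484}{255719} \approx 0.013624$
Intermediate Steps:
$A = - \frac{134}{31}$ ($A = 2 \frac{70 - 3}{-2 - 29} = 2 \frac{67}{-31} = 2 \cdot 67 \left(- \frac{1}{31}\right) = 2 \left(- \frac{67}{31}\right) = - \frac{134}{31} \approx -4.3226$)
$o{\left(J \right)} = - \frac{73}{J}$
$\frac{A 26}{o{\left(\frac{1}{41 + 72} \right)}} = \frac{\left(- \frac{134}{31}\right) 26}{\left(-73\right) \frac{1}{\frac{1}{41 + 72}}} = - \frac{3484}{31 \left(- \frac{73}{\frac{1}{113}}\right)} = - \frac{3484}{31 \left(- 73 \frac{1}{\frac{1}{113}}\right)} = - \frac{3484}{31 \left(\left(-73\right) 113\right)} = - \frac{3484}{31 \left(-8249\right)} = \left(- \frac{3484}{31}\right) \left(- \frac{1}{8249}\right) = \frac{3484}{255719}$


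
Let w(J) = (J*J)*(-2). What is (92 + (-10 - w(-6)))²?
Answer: 23716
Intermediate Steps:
w(J) = -2*J² (w(J) = J²*(-2) = -2*J²)
(92 + (-10 - w(-6)))² = (92 + (-10 - (-2)*(-6)²))² = (92 + (-10 - (-2)*36))² = (92 + (-10 - 1*(-72)))² = (92 + (-10 + 72))² = (92 + 62)² = 154² = 23716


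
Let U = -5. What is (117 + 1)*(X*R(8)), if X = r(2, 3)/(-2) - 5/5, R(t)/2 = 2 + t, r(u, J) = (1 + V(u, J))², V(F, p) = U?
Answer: -21240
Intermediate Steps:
V(F, p) = -5
r(u, J) = 16 (r(u, J) = (1 - 5)² = (-4)² = 16)
R(t) = 4 + 2*t (R(t) = 2*(2 + t) = 4 + 2*t)
X = -9 (X = 16/(-2) - 5/5 = 16*(-½) - 5*⅕ = -8 - 1 = -9)
(117 + 1)*(X*R(8)) = (117 + 1)*(-9*(4 + 2*8)) = 118*(-9*(4 + 16)) = 118*(-9*20) = 118*(-180) = -21240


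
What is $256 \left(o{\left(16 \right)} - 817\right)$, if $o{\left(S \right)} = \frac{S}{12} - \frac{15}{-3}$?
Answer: $- \frac{622592}{3} \approx -2.0753 \cdot 10^{5}$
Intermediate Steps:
$o{\left(S \right)} = 5 + \frac{S}{12}$ ($o{\left(S \right)} = S \frac{1}{12} - -5 = \frac{S}{12} + 5 = 5 + \frac{S}{12}$)
$256 \left(o{\left(16 \right)} - 817\right) = 256 \left(\left(5 + \frac{1}{12} \cdot 16\right) - 817\right) = 256 \left(\left(5 + \frac{4}{3}\right) - 817\right) = 256 \left(\frac{19}{3} - 817\right) = 256 \left(- \frac{2432}{3}\right) = - \frac{622592}{3}$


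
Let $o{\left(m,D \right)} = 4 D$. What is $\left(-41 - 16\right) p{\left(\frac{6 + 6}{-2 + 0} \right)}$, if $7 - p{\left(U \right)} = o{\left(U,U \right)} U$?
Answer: $7809$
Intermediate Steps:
$p{\left(U \right)} = 7 - 4 U^{2}$ ($p{\left(U \right)} = 7 - 4 U U = 7 - 4 U^{2}$)
$\left(-41 - 16\right) p{\left(\frac{6 + 6}{-2 + 0} \right)} = \left(-41 - 16\right) \left(7 - 4 \left(\frac{6 + 6}{-2 + 0}\right)^{2}\right) = - 57 \left(7 - 4 \left(\frac{12}{-2}\right)^{2}\right) = - 57 \left(7 - 4 \left(12 \left(- \frac{1}{2}\right)\right)^{2}\right) = - 57 \left(7 - 4 \left(-6\right)^{2}\right) = - 57 \left(7 - 144\right) = \left(-57\right) \left(-137\right) = 7809$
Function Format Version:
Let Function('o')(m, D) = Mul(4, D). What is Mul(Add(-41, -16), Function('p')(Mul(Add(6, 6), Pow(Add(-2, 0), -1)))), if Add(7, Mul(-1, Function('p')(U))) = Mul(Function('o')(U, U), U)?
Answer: 7809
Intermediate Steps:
Function('p')(U) = Add(7, Mul(-4, Pow(U, 2))) (Function('p')(U) = Add(7, Mul(-1, Mul(Mul(4, U), U))) = Add(7, Mul(-1, Mul(4, Pow(U, 2)))) = Add(7, Mul(-4, Pow(U, 2))))
Mul(Add(-41, -16), Function('p')(Mul(Add(6, 6), Pow(Add(-2, 0), -1)))) = Mul(Add(-41, -16), Add(7, Mul(-4, Pow(Mul(Add(6, 6), Pow(Add(-2, 0), -1)), 2)))) = Mul(-57, Add(7, Mul(-4, Pow(Mul(12, Pow(-2, -1)), 2)))) = Mul(-57, Add(7, Mul(-4, Pow(Mul(12, Rational(-1, 2)), 2)))) = Mul(-57, Add(7, Mul(-4, Pow(-6, 2)))) = Mul(-57, Add(7, Mul(-4, 36))) = Mul(-57, Add(7, -144)) = Mul(-57, -137) = 7809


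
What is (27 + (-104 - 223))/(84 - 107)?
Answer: 300/23 ≈ 13.043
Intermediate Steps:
(27 + (-104 - 223))/(84 - 107) = (27 - 327)/(-23) = -300*(-1/23) = 300/23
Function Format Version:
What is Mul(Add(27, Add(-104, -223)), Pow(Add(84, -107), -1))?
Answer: Rational(300, 23) ≈ 13.043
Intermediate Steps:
Mul(Add(27, Add(-104, -223)), Pow(Add(84, -107), -1)) = Mul(Add(27, -327), Pow(-23, -1)) = Mul(-300, Rational(-1, 23)) = Rational(300, 23)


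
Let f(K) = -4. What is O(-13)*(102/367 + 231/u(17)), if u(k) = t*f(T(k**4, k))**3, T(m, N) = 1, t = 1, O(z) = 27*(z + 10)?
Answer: 6338169/23488 ≈ 269.85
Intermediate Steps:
O(z) = 270 + 27*z (O(z) = 27*(10 + z) = 270 + 27*z)
u(k) = -64 (u(k) = 1*(-4)**3 = 1*(-64) = -64)
O(-13)*(102/367 + 231/u(17)) = (270 + 27*(-13))*(102/367 + 231/(-64)) = (270 - 351)*(102*(1/367) + 231*(-1/64)) = -81*(102/367 - 231/64) = -81*(-78249/23488) = 6338169/23488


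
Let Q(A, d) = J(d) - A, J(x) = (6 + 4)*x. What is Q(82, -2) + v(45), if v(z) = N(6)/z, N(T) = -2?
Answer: -4592/45 ≈ -102.04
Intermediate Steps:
J(x) = 10*x
Q(A, d) = -A + 10*d (Q(A, d) = 10*d - A = -A + 10*d)
v(z) = -2/z
Q(82, -2) + v(45) = (-1*82 + 10*(-2)) - 2/45 = (-82 - 20) - 2*1/45 = -102 - 2/45 = -4592/45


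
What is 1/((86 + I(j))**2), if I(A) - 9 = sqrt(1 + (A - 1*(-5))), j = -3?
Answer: (95 + sqrt(3))**(-2) ≈ 0.00010687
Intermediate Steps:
I(A) = 9 + sqrt(6 + A) (I(A) = 9 + sqrt(1 + (A - 1*(-5))) = 9 + sqrt(1 + (A + 5)) = 9 + sqrt(1 + (5 + A)) = 9 + sqrt(6 + A))
1/((86 + I(j))**2) = 1/((86 + (9 + sqrt(6 - 3)))**2) = 1/((86 + (9 + sqrt(3)))**2) = 1/((95 + sqrt(3))**2) = (95 + sqrt(3))**(-2)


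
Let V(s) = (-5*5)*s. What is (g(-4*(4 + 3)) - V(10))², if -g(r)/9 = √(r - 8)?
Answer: 59584 - 27000*I ≈ 59584.0 - 27000.0*I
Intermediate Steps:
V(s) = -25*s
g(r) = -9*√(-8 + r) (g(r) = -9*√(r - 8) = -9*√(-8 + r))
(g(-4*(4 + 3)) - V(10))² = (-9*√(-8 - 4*(4 + 3)) - (-25)*10)² = (-9*√(-8 - 4*7) - 1*(-250))² = (-9*√(-8 - 28) + 250)² = (-54*I + 250)² = (250 - 54*I)²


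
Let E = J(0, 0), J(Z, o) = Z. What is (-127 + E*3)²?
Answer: 16129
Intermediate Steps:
E = 0
(-127 + E*3)² = (-127 + 0*3)² = (-127 + 0)² = (-127)² = 16129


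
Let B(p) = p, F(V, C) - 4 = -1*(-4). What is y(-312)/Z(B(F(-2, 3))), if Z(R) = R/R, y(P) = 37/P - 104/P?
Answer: 67/312 ≈ 0.21474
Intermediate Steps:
F(V, C) = 8 (F(V, C) = 4 - 1*(-4) = 4 + 4 = 8)
y(P) = -67/P
Z(R) = 1
y(-312)/Z(B(F(-2, 3))) = -67/(-312)/1 = -67*(-1/312)*1 = (67/312)*1 = 67/312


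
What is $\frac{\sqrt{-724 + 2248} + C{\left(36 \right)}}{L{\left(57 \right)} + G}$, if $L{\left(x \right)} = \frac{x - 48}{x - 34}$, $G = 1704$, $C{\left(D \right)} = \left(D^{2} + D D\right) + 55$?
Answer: $\frac{60881}{39201} + \frac{46 \sqrt{381}}{39201} \approx 1.576$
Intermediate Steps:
$C{\left(D \right)} = 55 + 2 D^{2}$ ($C{\left(D \right)} = \left(D^{2} + D^{2}\right) + 55 = 2 D^{2} + 55 = 55 + 2 D^{2}$)
$L{\left(x \right)} = \frac{-48 + x}{-34 + x}$
$\frac{\sqrt{-724 + 2248} + C{\left(36 \right)}}{L{\left(57 \right)} + G} = \frac{\sqrt{-724 + 2248} + \left(55 + 2 \cdot 36^{2}\right)}{\frac{-48 + 57}{-34 + 57} + 1704} = \frac{\sqrt{1524} + \left(55 + 2 \cdot 1296\right)}{\frac{1}{23} \cdot 9 + 1704} = \frac{2 \sqrt{381} + \left(55 + 2592\right)}{\frac{1}{23} \cdot 9 + 1704} = \frac{2 \sqrt{381} + 2647}{\frac{9}{23} + 1704} = \frac{2647 + 2 \sqrt{381}}{\frac{39201}{23}} = \left(2647 + 2 \sqrt{381}\right) \frac{23}{39201} = \frac{60881}{39201} + \frac{46 \sqrt{381}}{39201}$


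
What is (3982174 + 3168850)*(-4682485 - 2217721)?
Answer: -49343538710944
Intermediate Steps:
(3982174 + 3168850)*(-4682485 - 2217721) = 7151024*(-6900206) = -49343538710944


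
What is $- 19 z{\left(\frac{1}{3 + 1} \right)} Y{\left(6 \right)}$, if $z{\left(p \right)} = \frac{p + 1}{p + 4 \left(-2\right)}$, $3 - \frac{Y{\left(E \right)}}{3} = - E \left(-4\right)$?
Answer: $- \frac{5985}{31} \approx -193.06$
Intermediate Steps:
$Y{\left(E \right)} = 9 - 12 E$ ($Y{\left(E \right)} = 9 - 3 - E \left(-4\right) = 9 - 3 \cdot 4 E = 9 - 12 E$)
$z{\left(p \right)} = \frac{1 + p}{-8 + p}$ ($z{\left(p \right)} = \frac{1 + p}{p - 8} = \frac{1 + p}{-8 + p}$)
$- 19 z{\left(\frac{1}{3 + 1} \right)} Y{\left(6 \right)} = - 19 \frac{1 + \frac{1}{3 + 1}}{-8 + \frac{1}{3 + 1}} \left(9 - 72\right) = - 19 \frac{1 + \frac{1}{4}}{-8 + \frac{1}{4}} \left(9 - 72\right) = - 19 \frac{1 + \frac{1}{4}}{-8 + \frac{1}{4}} \left(-63\right) = - 19 \frac{1}{- \frac{31}{4}} \cdot \frac{5}{4} \left(-63\right) = - 19 \left(\left(- \frac{4}{31}\right) \frac{5}{4}\right) \left(-63\right) = \left(-19\right) \left(- \frac{5}{31}\right) \left(-63\right) = \frac{95}{31} \left(-63\right) = - \frac{5985}{31}$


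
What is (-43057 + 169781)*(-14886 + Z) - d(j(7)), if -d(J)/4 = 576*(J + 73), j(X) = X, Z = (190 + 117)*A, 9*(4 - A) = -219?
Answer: -2351824652/3 ≈ -7.8394e+8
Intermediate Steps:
A = 85/3 (A = 4 - 1/9*(-219) = 4 + 73/3 = 85/3 ≈ 28.333)
Z = 26095/3 (Z = (190 + 117)*(85/3) = 307*(85/3) = 26095/3 ≈ 8698.3)
d(J) = -168192 - 2304*J (d(J) = -2304*(J + 73) = -2304*(73 + J) = -4*(42048 + 576*J) = -168192 - 2304*J)
(-43057 + 169781)*(-14886 + Z) - d(j(7)) = (-43057 + 169781)*(-14886 + 26095/3) - (-168192 - 2304*7) = 126724*(-18563/3) - (-168192 - 16128) = -2352377612/3 - 1*(-184320) = -2352377612/3 + 184320 = -2351824652/3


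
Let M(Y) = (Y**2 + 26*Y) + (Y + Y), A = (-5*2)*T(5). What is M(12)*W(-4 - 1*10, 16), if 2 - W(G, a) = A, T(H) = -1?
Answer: -3840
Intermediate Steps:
A = 10 (A = -5*2*(-1) = -10*(-1) = 10)
W(G, a) = -8 (W(G, a) = 2 - 1*10 = 2 - 10 = -8)
M(Y) = Y**2 + 28*Y (M(Y) = (Y**2 + 26*Y) + 2*Y = Y**2 + 28*Y)
M(12)*W(-4 - 1*10, 16) = (12*(28 + 12))*(-8) = (12*40)*(-8) = 480*(-8) = -3840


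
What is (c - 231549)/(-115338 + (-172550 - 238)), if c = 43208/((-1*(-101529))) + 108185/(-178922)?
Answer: 4206269533215251/5234031147782988 ≈ 0.80364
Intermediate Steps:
c = -3253053089/18165771738 (c = 43208/101529 + 108185*(-1/178922) = 43208*(1/101529) - 108185/178922 = 43208/101529 - 108185/178922 = -3253053089/18165771738 ≈ -0.17908)
(c - 231549)/(-115338 + (-172550 - 238)) = (-3253053089/18165771738 - 231549)/(-115338 + (-172550 - 238)) = -4206269533215251/(18165771738*(-115338 - 172788)) = -4206269533215251/18165771738/(-288126) = -4206269533215251/18165771738*(-1/288126) = 4206269533215251/5234031147782988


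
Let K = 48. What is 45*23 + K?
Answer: 1083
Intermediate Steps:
45*23 + K = 45*23 + 48 = 1035 + 48 = 1083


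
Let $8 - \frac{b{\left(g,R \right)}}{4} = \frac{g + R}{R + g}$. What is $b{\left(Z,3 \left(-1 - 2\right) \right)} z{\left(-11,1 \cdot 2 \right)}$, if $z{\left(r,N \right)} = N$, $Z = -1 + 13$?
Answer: $56$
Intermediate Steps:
$Z = 12$
$b{\left(g,R \right)} = 28$ ($b{\left(g,R \right)} = 32 - 4 \frac{g + R}{R + g} = 32 - 4 \frac{R + g}{R + g} = 32 - 4 = 28$)
$b{\left(Z,3 \left(-1 - 2\right) \right)} z{\left(-11,1 \cdot 2 \right)} = 28 \cdot 1 \cdot 2 = 28 \cdot 2 = 56$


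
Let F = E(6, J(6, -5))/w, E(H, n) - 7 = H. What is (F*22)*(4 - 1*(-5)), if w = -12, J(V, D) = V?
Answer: -429/2 ≈ -214.50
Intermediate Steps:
E(H, n) = 7 + H
F = -13/12 (F = (7 + 6)/(-12) = 13*(-1/12) = -13/12 ≈ -1.0833)
(F*22)*(4 - 1*(-5)) = (-13/12*22)*(4 - 1*(-5)) = -143*(4 + 5)/6 = -143/6*9 = -429/2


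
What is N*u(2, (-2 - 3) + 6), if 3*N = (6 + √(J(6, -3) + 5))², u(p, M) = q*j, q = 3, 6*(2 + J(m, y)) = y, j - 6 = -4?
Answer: 77 + 12*√10 ≈ 114.95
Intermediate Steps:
j = 2 (j = 6 - 4 = 2)
J(m, y) = -2 + y/6
u(p, M) = 6 (u(p, M) = 3*2 = 6)
N = (6 + √10/2)²/3 (N = (6 + √((-2 + (⅙)*(-3)) + 5))²/3 = (6 + √((-2 - ½) + 5))²/3 = (6 + √(-5/2 + 5))²/3 = (6 + √(5/2))²/3 = (6 + √10/2)²/3 ≈ 19.158)
N*u(2, (-2 - 3) + 6) = ((12 + √10)²/12)*6 = (12 + √10)²/2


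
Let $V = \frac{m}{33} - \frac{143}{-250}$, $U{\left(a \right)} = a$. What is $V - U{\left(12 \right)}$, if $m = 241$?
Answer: $- \frac{34031}{8250} \approx -4.125$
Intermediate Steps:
$V = \frac{64969}{8250}$ ($V = \frac{241}{33} - \frac{143}{-250} = 241 \cdot \frac{1}{33} - - \frac{143}{250} = \frac{241}{33} + \frac{143}{250} = \frac{64969}{8250} \approx 7.875$)
$V - U{\left(12 \right)} = \frac{64969}{8250} - 12 = - \frac{34031}{8250}$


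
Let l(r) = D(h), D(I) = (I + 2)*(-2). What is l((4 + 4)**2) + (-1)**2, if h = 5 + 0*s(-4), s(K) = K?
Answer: -13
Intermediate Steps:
h = 5 (h = 5 + 0*(-4) = 5 + 0 = 5)
D(I) = -4 - 2*I (D(I) = (2 + I)*(-2) = -4 - 2*I)
l(r) = -14 (l(r) = -4 - 2*5 = -4 - 10 = -14)
l((4 + 4)**2) + (-1)**2 = -14 + (-1)**2 = -14 + 1 = -13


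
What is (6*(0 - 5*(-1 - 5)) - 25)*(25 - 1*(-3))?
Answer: 4340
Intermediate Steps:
(6*(0 - 5*(-1 - 5)) - 25)*(25 - 1*(-3)) = (6*(0 - 5*(-6)) - 25)*(25 + 3) = (6*(0 + 30) - 25)*28 = (6*30 - 25)*28 = (180 - 25)*28 = 155*28 = 4340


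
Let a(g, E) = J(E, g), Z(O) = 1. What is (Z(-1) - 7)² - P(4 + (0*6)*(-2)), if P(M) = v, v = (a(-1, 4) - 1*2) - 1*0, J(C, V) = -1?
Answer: 39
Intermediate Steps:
a(g, E) = -1
v = -3 (v = (-1 - 1*2) - 1*0 = (-1 - 2) + 0 = -3 + 0 = -3)
P(M) = -3
(Z(-1) - 7)² - P(4 + (0*6)*(-2)) = (1 - 7)² - 1*(-3) = (-6)² + 3 = 36 + 3 = 39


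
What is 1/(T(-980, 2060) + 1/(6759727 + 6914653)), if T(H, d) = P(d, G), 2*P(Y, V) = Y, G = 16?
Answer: 13674380/14084611401 ≈ 0.00097087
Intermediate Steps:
P(Y, V) = Y/2
T(H, d) = d/2
1/(T(-980, 2060) + 1/(6759727 + 6914653)) = 1/((½)*2060 + 1/(6759727 + 6914653)) = 1/(1030 + 1/13674380) = 1/(14084611401/13674380) = 13674380/14084611401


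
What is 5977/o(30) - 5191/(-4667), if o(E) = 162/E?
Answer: 139613452/126009 ≈ 1108.0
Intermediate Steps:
5977/o(30) - 5191/(-4667) = 5977/((162/30)) - 5191/(-4667) = 5977/((162*(1/30))) - 5191*(-1/4667) = 5977/(27/5) + 5191/4667 = 5977*(5/27) + 5191/4667 = 29885/27 + 5191/4667 = 139613452/126009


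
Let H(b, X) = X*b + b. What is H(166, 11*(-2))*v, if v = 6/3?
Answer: -6972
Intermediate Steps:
H(b, X) = b + X*b
v = 2 (v = 6*(⅓) = 2)
H(166, 11*(-2))*v = (166*(1 + 11*(-2)))*2 = (166*(1 - 22))*2 = (166*(-21))*2 = -3486*2 = -6972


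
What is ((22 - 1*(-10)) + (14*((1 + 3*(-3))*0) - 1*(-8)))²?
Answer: 1600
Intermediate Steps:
((22 - 1*(-10)) + (14*((1 + 3*(-3))*0) - 1*(-8)))² = ((22 + 10) + (14*((1 - 9)*0) + 8))² = (32 + (14*(-8*0) + 8))² = (32 + (14*0 + 8))² = (32 + (0 + 8))² = (32 + 8)² = 40² = 1600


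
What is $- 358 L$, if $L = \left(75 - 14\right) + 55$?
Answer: $-41528$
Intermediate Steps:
$L = 116$ ($L = \left(75 - 14\right) + 55 = 61 + 55 = 116$)
$- 358 L = \left(-358\right) 116 = -41528$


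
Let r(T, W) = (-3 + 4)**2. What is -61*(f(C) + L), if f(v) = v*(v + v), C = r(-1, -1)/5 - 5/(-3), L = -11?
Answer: 55327/225 ≈ 245.90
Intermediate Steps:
r(T, W) = 1 (r(T, W) = 1**2 = 1)
C = 28/15 (C = 1/5 - 5/(-3) = 1*(1/5) - 5*(-1/3) = 1/5 + 5/3 = 28/15 ≈ 1.8667)
f(v) = 2*v**2 (f(v) = v*(2*v) = 2*v**2)
-61*(f(C) + L) = -61*(2*(28/15)**2 - 11) = -61*(2*(784/225) - 11) = -61*(1568/225 - 11) = -61*(-907/225) = 55327/225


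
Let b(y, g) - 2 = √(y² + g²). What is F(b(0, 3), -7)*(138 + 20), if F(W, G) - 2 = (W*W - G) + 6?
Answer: 6320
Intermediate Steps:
b(y, g) = 2 + √(g² + y²) (b(y, g) = 2 + √(y² + g²) = 2 + √(g² + y²))
F(W, G) = 8 + W² - G (F(W, G) = 2 + ((W*W - G) + 6) = 2 + ((W² - G) + 6) = 2 + (6 + W² - G) = 8 + W² - G)
F(b(0, 3), -7)*(138 + 20) = (8 + (2 + √(3² + 0²))² - 1*(-7))*(138 + 20) = (8 + (2 + √(9 + 0))² + 7)*158 = (8 + (2 + √9)² + 7)*158 = (8 + (2 + 3)² + 7)*158 = (8 + 5² + 7)*158 = (8 + 25 + 7)*158 = 40*158 = 6320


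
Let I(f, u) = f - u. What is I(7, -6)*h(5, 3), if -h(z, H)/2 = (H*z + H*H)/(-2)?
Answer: 312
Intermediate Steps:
h(z, H) = H**2 + H*z (h(z, H) = -2*(H*z + H*H)/(-2) = -2*(H*z + H**2)*(-1)/2 = -2*(H**2 + H*z)*(-1)/2 = -2*(-H**2/2 - H*z/2) = H**2 + H*z)
I(7, -6)*h(5, 3) = (7 - 1*(-6))*(3*(3 + 5)) = (7 + 6)*(3*8) = 13*24 = 312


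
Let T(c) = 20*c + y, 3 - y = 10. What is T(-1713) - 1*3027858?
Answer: -3062125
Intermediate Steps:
y = -7 (y = 3 - 1*10 = 3 - 10 = -7)
T(c) = -7 + 20*c (T(c) = 20*c - 7 = -7 + 20*c)
T(-1713) - 1*3027858 = (-7 + 20*(-1713)) - 1*3027858 = (-7 - 34260) - 3027858 = -34267 - 3027858 = -3062125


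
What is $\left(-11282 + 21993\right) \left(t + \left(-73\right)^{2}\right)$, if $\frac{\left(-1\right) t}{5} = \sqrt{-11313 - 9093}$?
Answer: $57078919 - 53555 i \sqrt{20406} \approx 5.7079 \cdot 10^{7} - 7.6503 \cdot 10^{6} i$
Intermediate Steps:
$t = - 5 i \sqrt{20406}$ ($t = - 5 \sqrt{-11313 - 9093} = - 5 \sqrt{-20406} = - 5 i \sqrt{20406} \approx - 714.25 i$)
$\left(-11282 + 21993\right) \left(t + \left(-73\right)^{2}\right) = \left(-11282 + 21993\right) \left(- 5 i \sqrt{20406} + \left(-73\right)^{2}\right) = 10711 \left(- 5 i \sqrt{20406} + 5329\right) = 10711 \left(5329 - 5 i \sqrt{20406}\right) = 57078919 - 53555 i \sqrt{20406}$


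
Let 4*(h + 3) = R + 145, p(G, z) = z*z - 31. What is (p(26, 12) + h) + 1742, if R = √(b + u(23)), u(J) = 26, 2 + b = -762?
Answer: 7553/4 + 3*I*√82/4 ≈ 1888.3 + 6.7915*I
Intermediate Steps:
b = -764 (b = -2 - 762 = -764)
p(G, z) = -31 + z² (p(G, z) = z² - 31 = -31 + z²)
R = 3*I*√82 (R = √(-764 + 26) = √(-738) = 3*I*√82 ≈ 27.166*I)
h = 133/4 + 3*I*√82/4 (h = -3 + (3*I*√82 + 145)/4 = -3 + (145 + 3*I*√82)/4 = -3 + (145/4 + 3*I*√82/4) = 133/4 + 3*I*√82/4 ≈ 33.25 + 6.7915*I)
(p(26, 12) + h) + 1742 = ((-31 + 12²) + (133/4 + 3*I*√82/4)) + 1742 = ((-31 + 144) + (133/4 + 3*I*√82/4)) + 1742 = (113 + (133/4 + 3*I*√82/4)) + 1742 = (585/4 + 3*I*√82/4) + 1742 = 7553/4 + 3*I*√82/4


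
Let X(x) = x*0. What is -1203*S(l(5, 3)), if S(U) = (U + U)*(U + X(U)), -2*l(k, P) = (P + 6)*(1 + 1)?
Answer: -194886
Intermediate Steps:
l(k, P) = -6 - P (l(k, P) = -(P + 6)*(1 + 1)/2 = -(6 + P)*2/2 = -(12 + 2*P)/2 = -6 - P)
X(x) = 0
S(U) = 2*U² (S(U) = (U + U)*(U + 0) = (2*U)*U = 2*U²)
-1203*S(l(5, 3)) = -2406*(-6 - 1*3)² = -2406*(-6 - 3)² = -2406*(-9)² = -2406*81 = -1203*162 = -194886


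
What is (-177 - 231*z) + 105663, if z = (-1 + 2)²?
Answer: 105255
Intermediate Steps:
z = 1 (z = 1² = 1)
(-177 - 231*z) + 105663 = (-177 - 231*1) + 105663 = (-177 - 231) + 105663 = -408 + 105663 = 105255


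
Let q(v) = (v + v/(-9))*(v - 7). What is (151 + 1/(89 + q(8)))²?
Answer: 17062629376/748225 ≈ 22804.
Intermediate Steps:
q(v) = 8*v*(-7 + v)/9 (q(v) = (v + v*(-⅑))*(-7 + v) = (v - v/9)*(-7 + v) = (8*v/9)*(-7 + v) = 8*v*(-7 + v)/9)
(151 + 1/(89 + q(8)))² = (151 + 1/(89 + (8/9)*8*(-7 + 8)))² = (151 + 1/(89 + (8/9)*8*1))² = (151 + 1/(89 + 64/9))² = (151 + 1/(865/9))² = (151 + 9/865)² = (130624/865)² = 17062629376/748225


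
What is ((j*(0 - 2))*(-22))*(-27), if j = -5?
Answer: 5940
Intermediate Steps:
((j*(0 - 2))*(-22))*(-27) = (-5*(0 - 2)*(-22))*(-27) = (-5*(-2)*(-22))*(-27) = (10*(-22))*(-27) = -220*(-27) = 5940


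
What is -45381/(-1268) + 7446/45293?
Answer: 2064883161/57431524 ≈ 35.954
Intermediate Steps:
-45381/(-1268) + 7446/45293 = -45381*(-1/1268) + 7446*(1/45293) = 45381/1268 + 7446/45293 = 2064883161/57431524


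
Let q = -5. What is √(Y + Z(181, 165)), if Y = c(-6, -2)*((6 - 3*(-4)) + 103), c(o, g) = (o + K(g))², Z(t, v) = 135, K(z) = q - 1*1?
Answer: 3*√1951 ≈ 132.51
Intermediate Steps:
K(z) = -6 (K(z) = -5 - 1*1 = -5 - 1 = -6)
c(o, g) = (-6 + o)² (c(o, g) = (o - 6)² = (-6 + o)²)
Y = 17424 (Y = (-6 - 6)²*((6 - 3*(-4)) + 103) = (-12)²*((6 + 12) + 103) = 144*(18 + 103) = 144*121 = 17424)
√(Y + Z(181, 165)) = √(17424 + 135) = √17559 = 3*√1951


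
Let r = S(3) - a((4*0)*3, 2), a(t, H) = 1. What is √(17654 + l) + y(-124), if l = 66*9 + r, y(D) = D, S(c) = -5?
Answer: -124 + √18242 ≈ 11.063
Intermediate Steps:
r = -6 (r = -5 - 1*1 = -5 - 1 = -6)
l = 588 (l = 66*9 - 6 = 594 - 6 = 588)
√(17654 + l) + y(-124) = √(17654 + 588) - 124 = √18242 - 124 = -124 + √18242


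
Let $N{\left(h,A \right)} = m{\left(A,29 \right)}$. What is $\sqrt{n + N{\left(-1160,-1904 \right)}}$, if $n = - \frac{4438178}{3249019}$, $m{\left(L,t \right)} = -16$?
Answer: $\frac{i \sqrt{183317716045158}}{3249019} \approx 4.1673 i$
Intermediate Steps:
$N{\left(h,A \right)} = -16$
$n = - \frac{4438178}{3249019}$ ($n = \left(-4438178\right) \frac{1}{3249019} = - \frac{4438178}{3249019} \approx -1.366$)
$\sqrt{n + N{\left(-1160,-1904 \right)}} = \sqrt{- \frac{4438178}{3249019} - 16} = \sqrt{- \frac{56422482}{3249019}} = \frac{i \sqrt{183317716045158}}{3249019}$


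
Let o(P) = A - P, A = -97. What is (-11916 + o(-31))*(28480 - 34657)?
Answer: 74012814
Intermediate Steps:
o(P) = -97 - P
(-11916 + o(-31))*(28480 - 34657) = (-11916 + (-97 - 1*(-31)))*(28480 - 34657) = (-11916 + (-97 + 31))*(-6177) = (-11916 - 66)*(-6177) = -11982*(-6177) = 74012814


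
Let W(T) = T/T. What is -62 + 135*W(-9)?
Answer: 73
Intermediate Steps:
W(T) = 1
-62 + 135*W(-9) = -62 + 135*1 = -62 + 135 = 73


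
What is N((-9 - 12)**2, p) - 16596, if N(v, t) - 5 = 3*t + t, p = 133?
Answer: -16059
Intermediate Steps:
N(v, t) = 5 + 4*t (N(v, t) = 5 + (3*t + t) = 5 + 4*t)
N((-9 - 12)**2, p) - 16596 = (5 + 4*133) - 16596 = (5 + 532) - 16596 = 537 - 16596 = -16059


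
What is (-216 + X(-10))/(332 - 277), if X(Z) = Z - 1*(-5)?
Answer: -221/55 ≈ -4.0182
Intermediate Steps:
X(Z) = 5 + Z (X(Z) = Z + 5 = 5 + Z)
(-216 + X(-10))/(332 - 277) = (-216 + (5 - 10))/(332 - 277) = (-216 - 5)/55 = -221*1/55 = -221/55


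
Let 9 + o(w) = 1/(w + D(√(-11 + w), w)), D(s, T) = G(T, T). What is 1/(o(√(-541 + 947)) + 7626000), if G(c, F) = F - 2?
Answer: 12354105422/94212296776475183 - 2*√406/94212296776475183 ≈ 1.3113e-7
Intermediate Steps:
G(c, F) = -2 + F
D(s, T) = -2 + T
o(w) = -9 + 1/(-2 + 2*w) (o(w) = -9 + 1/(w + (-2 + w)) = -9 + 1/(-2 + 2*w))
1/(o(√(-541 + 947)) + 7626000) = 1/((19 - 18*√(-541 + 947))/(2*(-1 + √(-541 + 947))) + 7626000) = 1/((19 - 18*√406)/(2*(-1 + √406)) + 7626000) = 1/(7626000 + (19 - 18*√406)/(2*(-1 + √406)))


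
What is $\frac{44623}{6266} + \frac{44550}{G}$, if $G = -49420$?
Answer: $\frac{48152959}{7741643} \approx 6.22$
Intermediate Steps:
$\frac{44623}{6266} + \frac{44550}{G} = \frac{44623}{6266} + \frac{44550}{-49420} = 44623 \cdot \frac{1}{6266} + 44550 \left(- \frac{1}{49420}\right) = \frac{44623}{6266} - \frac{4455}{4942} = \frac{48152959}{7741643}$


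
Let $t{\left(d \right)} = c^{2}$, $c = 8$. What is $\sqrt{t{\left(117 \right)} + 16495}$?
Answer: $\sqrt{16559} \approx 128.68$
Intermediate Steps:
$t{\left(d \right)} = 64$ ($t{\left(d \right)} = 8^{2} = 64$)
$\sqrt{t{\left(117 \right)} + 16495} = \sqrt{64 + 16495} = \sqrt{16559}$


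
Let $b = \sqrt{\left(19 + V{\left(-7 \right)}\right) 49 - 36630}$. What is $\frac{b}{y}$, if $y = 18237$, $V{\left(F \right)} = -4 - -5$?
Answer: $\frac{5 i \sqrt{1426}}{18237} \approx 0.010353 i$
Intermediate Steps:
$V{\left(F \right)} = 1$ ($V{\left(F \right)} = -4 + 5 = 1$)
$b = 5 i \sqrt{1426}$ ($b = \sqrt{\left(19 + 1\right) 49 - 36630} = \sqrt{20 \cdot 49 - 36630} = \sqrt{980 - 36630} = \sqrt{-35650} = 5 i \sqrt{1426} \approx 188.81 i$)
$\frac{b}{y} = \frac{5 i \sqrt{1426}}{18237}$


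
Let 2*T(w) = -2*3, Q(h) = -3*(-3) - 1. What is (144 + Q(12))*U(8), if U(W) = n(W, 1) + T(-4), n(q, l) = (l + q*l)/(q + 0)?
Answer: -285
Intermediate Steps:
Q(h) = 8 (Q(h) = 9 - 1 = 8)
T(w) = -3 (T(w) = (-2*3)/2 = (1/2)*(-6) = -3)
n(q, l) = (l + l*q)/q
U(W) = -2 + 1/W (U(W) = (1 + 1/W) - 3 = -2 + 1/W)
(144 + Q(12))*U(8) = (144 + 8)*(-2 + 1/8) = 152*(-2 + 1/8) = 152*(-15/8) = -285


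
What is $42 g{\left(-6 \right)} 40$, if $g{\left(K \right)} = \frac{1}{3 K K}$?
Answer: $\frac{140}{9} \approx 15.556$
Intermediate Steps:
$g{\left(K \right)} = \frac{1}{3 K^{2}}$ ($g{\left(K \right)} = \frac{\frac{1}{3} \frac{1}{K}}{K} = \frac{1}{3 K^{2}}$)
$42 g{\left(-6 \right)} 40 = 42 \frac{1}{3 \cdot 36} \cdot 40 = 42 \cdot \frac{1}{3} \cdot \frac{1}{36} \cdot 40 = 42 \cdot \frac{1}{108} \cdot 40 = \frac{7}{18} \cdot 40 = \frac{140}{9}$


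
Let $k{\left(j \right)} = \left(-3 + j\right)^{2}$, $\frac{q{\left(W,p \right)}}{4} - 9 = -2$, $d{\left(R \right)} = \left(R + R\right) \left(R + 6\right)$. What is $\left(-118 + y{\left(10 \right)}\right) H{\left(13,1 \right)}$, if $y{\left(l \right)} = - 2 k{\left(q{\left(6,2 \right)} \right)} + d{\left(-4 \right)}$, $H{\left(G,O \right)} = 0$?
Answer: $0$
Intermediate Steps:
$d{\left(R \right)} = 2 R \left(6 + R\right)$
$q{\left(W,p \right)} = 28$ ($q{\left(W,p \right)} = 36 + 4 \left(-2\right) = 36 - 8 = 28$)
$y{\left(l \right)} = -1266$ ($y{\left(l \right)} = - 2 \left(-3 + 28\right)^{2} + 2 \left(-4\right) \left(6 - 4\right) = - 2 \cdot 25^{2} + 2 \left(-4\right) 2 = \left(-2\right) 625 - 16 = -1250 - 16 = -1266$)
$\left(-118 + y{\left(10 \right)}\right) H{\left(13,1 \right)} = \left(-118 - 1266\right) 0 = \left(-1384\right) 0 = 0$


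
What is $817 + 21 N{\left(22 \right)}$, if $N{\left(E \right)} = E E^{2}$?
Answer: $224425$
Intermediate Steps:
$N{\left(E \right)} = E^{3}$
$817 + 21 N{\left(22 \right)} = 817 + 21 \cdot 22^{3} = 817 + 21 \cdot 10648 = 817 + 223608 = 224425$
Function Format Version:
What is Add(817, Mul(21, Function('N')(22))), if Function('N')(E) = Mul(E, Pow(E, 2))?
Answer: 224425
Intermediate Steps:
Function('N')(E) = Pow(E, 3)
Add(817, Mul(21, Function('N')(22))) = Add(817, Mul(21, Pow(22, 3))) = Add(817, Mul(21, 10648)) = Add(817, 223608) = 224425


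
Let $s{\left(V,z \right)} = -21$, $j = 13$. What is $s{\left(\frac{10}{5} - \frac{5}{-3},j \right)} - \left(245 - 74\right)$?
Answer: $-192$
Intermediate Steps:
$s{\left(\frac{10}{5} - \frac{5}{-3},j \right)} - \left(245 - 74\right) = -21 - \left(245 - 74\right) = -21 - 171 = -192$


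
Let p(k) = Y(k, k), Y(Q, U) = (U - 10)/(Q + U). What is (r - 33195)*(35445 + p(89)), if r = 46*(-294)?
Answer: -294763672791/178 ≈ -1.6560e+9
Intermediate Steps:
Y(Q, U) = (-10 + U)/(Q + U)
p(k) = (-10 + k)/(2*k) (p(k) = (-10 + k)/(k + k) = (-10 + k)/((2*k)) = (1/(2*k))*(-10 + k) = (-10 + k)/(2*k))
r = -13524
(r - 33195)*(35445 + p(89)) = (-13524 - 33195)*(35445 + (½)*(-10 + 89)/89) = -46719*(35445 + (½)*(1/89)*79) = -46719*(35445 + 79/178) = -46719*6309289/178 = -294763672791/178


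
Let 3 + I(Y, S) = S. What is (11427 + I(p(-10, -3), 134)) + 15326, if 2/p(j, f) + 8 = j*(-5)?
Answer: 26884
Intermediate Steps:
p(j, f) = 2/(-8 - 5*j) (p(j, f) = 2/(-8 + j*(-5)) = 2/(-8 - 5*j))
I(Y, S) = -3 + S
(11427 + I(p(-10, -3), 134)) + 15326 = (11427 + (-3 + 134)) + 15326 = (11427 + 131) + 15326 = 11558 + 15326 = 26884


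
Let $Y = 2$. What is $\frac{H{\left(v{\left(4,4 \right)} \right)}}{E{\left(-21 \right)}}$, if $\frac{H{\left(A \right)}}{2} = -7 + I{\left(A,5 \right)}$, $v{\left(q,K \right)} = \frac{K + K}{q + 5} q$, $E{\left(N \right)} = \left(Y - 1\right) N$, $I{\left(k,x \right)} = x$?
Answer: $\frac{4}{21} \approx 0.19048$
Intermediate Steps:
$E{\left(N \right)} = N$ ($E{\left(N \right)} = \left(2 - 1\right) N = 1 N = N$)
$v{\left(q,K \right)} = \frac{2 K q}{5 + q}$ ($v{\left(q,K \right)} = \frac{2 K}{5 + q} q = \frac{2 K q}{5 + q}$)
$H{\left(A \right)} = -4$ ($H{\left(A \right)} = 2 \left(-7 + 5\right) = 2 \left(-2\right) = -4$)
$\frac{H{\left(v{\left(4,4 \right)} \right)}}{E{\left(-21 \right)}} = - \frac{4}{-21} = \left(-4\right) \left(- \frac{1}{21}\right) = \frac{4}{21}$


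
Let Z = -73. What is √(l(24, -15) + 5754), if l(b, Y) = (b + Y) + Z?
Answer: √5690 ≈ 75.432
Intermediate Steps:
l(b, Y) = -73 + Y + b (l(b, Y) = (b + Y) - 73 = (Y + b) - 73 = -73 + Y + b)
√(l(24, -15) + 5754) = √((-73 - 15 + 24) + 5754) = √(-64 + 5754) = √5690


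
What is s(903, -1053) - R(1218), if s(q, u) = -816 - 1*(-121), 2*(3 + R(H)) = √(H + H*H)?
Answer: -692 - √1484742/2 ≈ -1301.3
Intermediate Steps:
R(H) = -3 + √(H + H²)/2 (R(H) = -3 + √(H + H*H)/2 = -3 + √(H + H²)/2)
s(q, u) = -695 (s(q, u) = -816 + 121 = -695)
s(903, -1053) - R(1218) = -695 - (-3 + √(1218*(1 + 1218))/2) = -695 - (-3 + √(1218*1219)/2) = -695 - (-3 + √1484742/2) = -695 + (3 - √1484742/2) = -692 - √1484742/2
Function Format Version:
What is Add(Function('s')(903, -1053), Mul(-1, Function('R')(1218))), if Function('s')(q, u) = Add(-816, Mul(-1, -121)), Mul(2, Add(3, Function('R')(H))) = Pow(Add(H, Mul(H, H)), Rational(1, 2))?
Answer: Add(-692, Mul(Rational(-1, 2), Pow(1484742, Rational(1, 2)))) ≈ -1301.3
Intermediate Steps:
Function('R')(H) = Add(-3, Mul(Rational(1, 2), Pow(Add(H, Pow(H, 2)), Rational(1, 2)))) (Function('R')(H) = Add(-3, Mul(Rational(1, 2), Pow(Add(H, Mul(H, H)), Rational(1, 2)))) = Add(-3, Mul(Rational(1, 2), Pow(Add(H, Pow(H, 2)), Rational(1, 2)))))
Function('s')(q, u) = -695 (Function('s')(q, u) = Add(-816, 121) = -695)
Add(Function('s')(903, -1053), Mul(-1, Function('R')(1218))) = Add(-695, Mul(-1, Add(-3, Mul(Rational(1, 2), Pow(Mul(1218, Add(1, 1218)), Rational(1, 2)))))) = Add(-695, Mul(-1, Add(-3, Mul(Rational(1, 2), Pow(Mul(1218, 1219), Rational(1, 2)))))) = Add(-695, Mul(-1, Add(-3, Mul(Rational(1, 2), Pow(1484742, Rational(1, 2)))))) = Add(-695, Add(3, Mul(Rational(-1, 2), Pow(1484742, Rational(1, 2))))) = Add(-692, Mul(Rational(-1, 2), Pow(1484742, Rational(1, 2))))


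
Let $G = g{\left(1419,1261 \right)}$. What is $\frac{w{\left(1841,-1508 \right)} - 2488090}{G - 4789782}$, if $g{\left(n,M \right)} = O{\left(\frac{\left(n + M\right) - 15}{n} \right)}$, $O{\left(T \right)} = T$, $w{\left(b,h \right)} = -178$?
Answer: $\frac{3530852292}{6796697993} \approx 0.5195$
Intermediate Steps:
$g{\left(n,M \right)} = \frac{-15 + M + n}{n}$ ($g{\left(n,M \right)} = \frac{\left(n + M\right) - 15}{n} = \frac{\left(M + n\right) - 15}{n} = \frac{-15 + M + n}{n}$)
$G = \frac{2665}{1419}$ ($G = \frac{-15 + 1261 + 1419}{1419} = \frac{1}{1419} \cdot 2665 = \frac{2665}{1419} \approx 1.8781$)
$\frac{w{\left(1841,-1508 \right)} - 2488090}{G - 4789782} = \frac{-178 - 2488090}{\frac{2665}{1419} - 4789782} = - \frac{2488268}{- \frac{6796697993}{1419}} = \left(-2488268\right) \left(- \frac{1419}{6796697993}\right) = \frac{3530852292}{6796697993}$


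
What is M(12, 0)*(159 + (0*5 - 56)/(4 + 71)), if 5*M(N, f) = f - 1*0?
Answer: 0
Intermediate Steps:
M(N, f) = f/5 (M(N, f) = (f - 1*0)/5 = (f + 0)/5 = f/5)
M(12, 0)*(159 + (0*5 - 56)/(4 + 71)) = ((⅕)*0)*(159 + (0*5 - 56)/(4 + 71)) = 0*(159 + (0 - 56)/75) = 0*(159 - 56*1/75) = 0*(159 - 56/75) = 0*(11869/75) = 0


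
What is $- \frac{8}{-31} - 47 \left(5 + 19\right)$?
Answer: $- \frac{34960}{31} \approx -1127.7$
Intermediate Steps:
$- \frac{8}{-31} - 47 \left(5 + 19\right) = \left(-8\right) \left(- \frac{1}{31}\right) - 1128 = \frac{8}{31} - 1128 = - \frac{34960}{31}$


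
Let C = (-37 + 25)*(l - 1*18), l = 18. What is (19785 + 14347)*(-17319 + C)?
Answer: -591132108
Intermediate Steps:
C = 0 (C = (-37 + 25)*(18 - 1*18) = -12*(18 - 18) = -12*0 = 0)
(19785 + 14347)*(-17319 + C) = (19785 + 14347)*(-17319 + 0) = 34132*(-17319) = -591132108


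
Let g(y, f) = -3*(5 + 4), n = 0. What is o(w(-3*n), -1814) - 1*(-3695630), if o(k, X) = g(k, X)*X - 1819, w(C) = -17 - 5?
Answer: 3742789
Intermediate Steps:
w(C) = -22
g(y, f) = -27 (g(y, f) = -3*9 = -27)
o(k, X) = -1819 - 27*X (o(k, X) = -27*X - 1819 = -1819 - 27*X)
o(w(-3*n), -1814) - 1*(-3695630) = (-1819 - 27*(-1814)) - 1*(-3695630) = (-1819 + 48978) + 3695630 = 47159 + 3695630 = 3742789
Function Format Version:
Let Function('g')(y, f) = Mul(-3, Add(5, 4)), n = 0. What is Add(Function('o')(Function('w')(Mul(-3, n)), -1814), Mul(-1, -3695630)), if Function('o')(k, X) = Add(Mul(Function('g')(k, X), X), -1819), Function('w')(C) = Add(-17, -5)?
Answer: 3742789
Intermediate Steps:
Function('w')(C) = -22
Function('g')(y, f) = -27 (Function('g')(y, f) = Mul(-3, 9) = -27)
Function('o')(k, X) = Add(-1819, Mul(-27, X)) (Function('o')(k, X) = Add(Mul(-27, X), -1819) = Add(-1819, Mul(-27, X)))
Add(Function('o')(Function('w')(Mul(-3, n)), -1814), Mul(-1, -3695630)) = Add(Add(-1819, Mul(-27, -1814)), Mul(-1, -3695630)) = Add(Add(-1819, 48978), 3695630) = Add(47159, 3695630) = 3742789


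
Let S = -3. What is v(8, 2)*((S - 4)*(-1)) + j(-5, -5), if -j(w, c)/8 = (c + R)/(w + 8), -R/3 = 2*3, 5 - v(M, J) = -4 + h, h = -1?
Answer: 394/3 ≈ 131.33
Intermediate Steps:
v(M, J) = 10 (v(M, J) = 5 - (-4 - 1) = 5 - 1*(-5) = 5 + 5 = 10)
R = -18 (R = -6*3 = -3*6 = -18)
j(w, c) = -8*(-18 + c)/(8 + w) (j(w, c) = -8*(c - 18)/(w + 8) = -8*(-18 + c)/(8 + w))
v(8, 2)*((S - 4)*(-1)) + j(-5, -5) = 10*((-3 - 4)*(-1)) + 8*(18 - 1*(-5))/(8 - 5) = 10*(-7*(-1)) + 8*(18 + 5)/3 = 10*7 + 8*(⅓)*23 = 70 + 184/3 = 394/3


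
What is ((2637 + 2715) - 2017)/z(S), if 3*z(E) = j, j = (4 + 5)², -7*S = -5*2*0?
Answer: 3335/27 ≈ 123.52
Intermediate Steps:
S = 0 (S = -(-5*2)*0/7 = -(-10)*0/7 = -⅐*0 = 0)
j = 81 (j = 9² = 81)
z(E) = 27 (z(E) = (⅓)*81 = 27)
((2637 + 2715) - 2017)/z(S) = ((2637 + 2715) - 2017)/27 = (5352 - 2017)*(1/27) = 3335*(1/27) = 3335/27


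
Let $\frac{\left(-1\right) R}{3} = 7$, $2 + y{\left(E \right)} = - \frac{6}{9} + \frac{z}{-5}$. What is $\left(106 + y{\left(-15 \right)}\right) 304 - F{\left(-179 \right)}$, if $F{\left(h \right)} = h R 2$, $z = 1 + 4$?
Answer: $\frac{70774}{3} \approx 23591.0$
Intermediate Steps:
$z = 5$
$y{\left(E \right)} = - \frac{11}{3}$ ($y{\left(E \right)} = -2 + \left(- \frac{6}{9} + \frac{5}{-5}\right) = -2 + \left(\left(-6\right) \frac{1}{9} + 5 \left(- \frac{1}{5}\right)\right) = -2 - \frac{5}{3} = - \frac{11}{3}$)
$R = -21$ ($R = \left(-3\right) 7 = -21$)
$F{\left(h \right)} = - 42 h$ ($F{\left(h \right)} = h \left(-21\right) 2 = - 21 h 2 = - 42 h$)
$\left(106 + y{\left(-15 \right)}\right) 304 - F{\left(-179 \right)} = \left(106 - \frac{11}{3}\right) 304 - \left(-42\right) \left(-179\right) = \frac{307}{3} \cdot 304 - 7518 = \frac{93328}{3} - 7518 = \frac{70774}{3}$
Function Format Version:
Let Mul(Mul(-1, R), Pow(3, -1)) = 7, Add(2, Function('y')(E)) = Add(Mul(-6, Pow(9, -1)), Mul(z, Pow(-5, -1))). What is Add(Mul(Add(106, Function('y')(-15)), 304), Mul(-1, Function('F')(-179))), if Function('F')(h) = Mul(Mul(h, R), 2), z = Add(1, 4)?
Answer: Rational(70774, 3) ≈ 23591.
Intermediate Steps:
z = 5
Function('y')(E) = Rational(-11, 3) (Function('y')(E) = Add(-2, Add(Mul(-6, Pow(9, -1)), Mul(5, Pow(-5, -1)))) = Add(-2, Add(Mul(-6, Rational(1, 9)), Mul(5, Rational(-1, 5)))) = Add(-2, Add(Rational(-2, 3), -1)) = Add(-2, Rational(-5, 3)) = Rational(-11, 3))
R = -21 (R = Mul(-3, 7) = -21)
Function('F')(h) = Mul(-42, h) (Function('F')(h) = Mul(Mul(h, -21), 2) = Mul(Mul(-21, h), 2) = Mul(-42, h))
Add(Mul(Add(106, Function('y')(-15)), 304), Mul(-1, Function('F')(-179))) = Add(Mul(Add(106, Rational(-11, 3)), 304), Mul(-1, Mul(-42, -179))) = Add(Mul(Rational(307, 3), 304), Mul(-1, 7518)) = Add(Rational(93328, 3), -7518) = Rational(70774, 3)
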